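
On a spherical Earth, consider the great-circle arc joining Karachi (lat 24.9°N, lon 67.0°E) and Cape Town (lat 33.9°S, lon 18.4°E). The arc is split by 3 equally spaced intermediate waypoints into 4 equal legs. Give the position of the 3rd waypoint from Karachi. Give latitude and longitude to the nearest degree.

≈ lat 20°S, lon 32°E

The haversine formula gives a central angle δ ≈ 1.305 rad (74.7°) between the endpoints.
Interpolate at f = 3/4 with slerp weights a = sin((1−f)δ)/sin δ ≈ 0.332, b = sin(fδ)/sin δ ≈ 0.860.
p = a·p₁ + b·p₂ ≈ (0.795, 0.503, -0.340); φ = arcsin(p_z) ≈ -19.86°, λ = atan2(p_y, p_x) ≈ 32.30°.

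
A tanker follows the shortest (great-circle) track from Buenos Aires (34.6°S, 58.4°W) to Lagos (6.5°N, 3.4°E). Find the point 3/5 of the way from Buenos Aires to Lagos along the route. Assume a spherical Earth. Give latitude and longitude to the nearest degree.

The haversine formula gives a central angle δ ≈ 1.243 rad (71.2°) between the endpoints.
Interpolate at f = 3/5 with slerp weights a = sin((1−f)δ)/sin δ ≈ 0.504, b = sin(fδ)/sin δ ≈ 0.717.
p = a·p₁ + b·p₂ ≈ (0.928, -0.311, -0.205); φ = arcsin(p_z) ≈ -11.82°, λ = atan2(p_y, p_x) ≈ -18.52°.

≈ 12°S, 19°W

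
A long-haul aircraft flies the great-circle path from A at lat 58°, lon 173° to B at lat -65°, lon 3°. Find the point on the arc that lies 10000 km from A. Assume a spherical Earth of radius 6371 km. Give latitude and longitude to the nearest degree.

The haversine formula gives a central angle δ ≈ 2.994 rad (171.5°) between the endpoints. The total great-circle distance is δ·R ≈ 2.994 × 6371 ≈ 19075 km, so the target fraction is f = 10000/19075 ≈ 0.524.
Interpolate at f ≈ 0.524 with slerp weights a = sin((1−f)δ)/sin δ ≈ 6.732, b = sin(fδ)/sin δ ≈ 6.805.
p = a·p₁ + b·p₂ ≈ (-0.669, 0.585, -0.458); φ = arcsin(p_z) ≈ -27.26°, λ = atan2(p_y, p_x) ≈ 138.82°.

≈ lat -27°, lon 139°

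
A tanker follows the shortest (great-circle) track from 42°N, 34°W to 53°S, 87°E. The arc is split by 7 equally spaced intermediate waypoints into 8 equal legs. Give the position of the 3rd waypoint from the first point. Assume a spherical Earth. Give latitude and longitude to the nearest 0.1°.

≈ 3.1°N, 5.5°E

The haversine formula gives a central angle δ ≈ 2.441 rad (139.9°) between the endpoints.
Interpolate at f = 3/8 with slerp weights a = sin((1−f)δ)/sin δ ≈ 1.550, b = sin(fδ)/sin δ ≈ 1.231.
p = a·p₁ + b·p₂ ≈ (0.994, 0.095, 0.055); φ = arcsin(p_z) ≈ 3.13°, λ = atan2(p_y, p_x) ≈ 5.47°.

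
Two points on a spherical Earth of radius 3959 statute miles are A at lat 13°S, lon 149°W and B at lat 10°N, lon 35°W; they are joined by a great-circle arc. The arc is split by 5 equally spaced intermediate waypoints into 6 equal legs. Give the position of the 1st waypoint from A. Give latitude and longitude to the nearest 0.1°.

≈ lat 10.6°S, lon 129.5°W

The haversine formula gives a central angle δ ≈ 2.015 rad (115.4°) between the endpoints.
Interpolate at f = 1/6 with slerp weights a = sin((1−f)δ)/sin δ ≈ 1.101, b = sin(fδ)/sin δ ≈ 0.365.
p = a·p₁ + b·p₂ ≈ (-0.625, -0.758, -0.184); φ = arcsin(p_z) ≈ -10.62°, λ = atan2(p_y, p_x) ≈ -129.49°.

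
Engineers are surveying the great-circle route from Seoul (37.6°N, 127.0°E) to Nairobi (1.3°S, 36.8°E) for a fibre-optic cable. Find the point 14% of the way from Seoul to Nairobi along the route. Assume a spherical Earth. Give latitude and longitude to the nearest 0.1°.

Write both endpoints as unit vectors p₁, p₂ with components (cos φ cos λ, cos φ sin λ, sin φ).
The central angle between the endpoints is δ = arccos(p₁·p₂) ≈ 1.587 rad (91.0°).
Interpolate at f = 0.14 with slerp weights a = sin((1−f)δ)/sin δ ≈ 0.979, b = sin(fδ)/sin δ ≈ 0.220.
p = a·p₁ + b·p₂ ≈ (-0.290, 0.752, 0.592); φ = arcsin(p_z) ≈ 36.33°, λ = atan2(p_y, p_x) ≈ 111.12°.

≈ (36.3°N, 111.1°E)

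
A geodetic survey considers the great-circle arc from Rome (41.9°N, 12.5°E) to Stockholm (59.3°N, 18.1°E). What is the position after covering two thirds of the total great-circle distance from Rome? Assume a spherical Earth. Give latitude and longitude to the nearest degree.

Write both endpoints as unit vectors p₁, p₂ with components (cos φ cos λ, cos φ sin λ, sin φ).
The central angle between the endpoints is δ = arccos(p₁·p₂) ≈ 0.310 rad (17.7°).
Interpolate at f = 2/3 with slerp weights a = sin((1−f)δ)/sin δ ≈ 0.338, b = sin(fδ)/sin δ ≈ 0.673.
p = a·p₁ + b·p₂ ≈ (0.572, 0.161, 0.804); φ = arcsin(p_z) ≈ 53.53°, λ = atan2(p_y, p_x) ≈ 15.73°.

≈ 54°N, 16°E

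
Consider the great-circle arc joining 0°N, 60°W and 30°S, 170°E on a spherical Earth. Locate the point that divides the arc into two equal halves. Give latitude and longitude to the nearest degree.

Write both endpoints as unit vectors p₁, p₂ with components (cos φ cos λ, cos φ sin λ, sin φ).
The central angle between the endpoints is δ = arccos(p₁·p₂) ≈ 2.161 rad (123.8°).
Interpolate at f = 1/2 with slerp weights a = sin((1−f)δ)/sin δ ≈ 1.062, b = sin(fδ)/sin δ ≈ 1.062.
p = a·p₁ + b·p₂ ≈ (-0.375, -0.760, -0.531); φ = arcsin(p_z) ≈ -32.07°, λ = atan2(p_y, p_x) ≈ -116.25°.

≈ 32°S, 116°W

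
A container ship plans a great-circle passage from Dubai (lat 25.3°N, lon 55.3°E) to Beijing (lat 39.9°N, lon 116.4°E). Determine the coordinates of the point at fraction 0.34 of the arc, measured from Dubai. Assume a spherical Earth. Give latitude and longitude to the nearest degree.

≈ lat 34°N, lon 73°E

From cos δ = sin φ₁ sin φ₂ + cos φ₁ cos φ₂ cos Δλ, the central angle is δ ≈ 0.916 rad (52.5°).
Interpolate at f = 0.34 with slerp weights a = sin((1−f)δ)/sin δ ≈ 0.717, b = sin(fδ)/sin δ ≈ 0.386.
p = a·p₁ + b·p₂ ≈ (0.237, 0.798, 0.554); φ = arcsin(p_z) ≈ 33.64°, λ = atan2(p_y, p_x) ≈ 73.46°.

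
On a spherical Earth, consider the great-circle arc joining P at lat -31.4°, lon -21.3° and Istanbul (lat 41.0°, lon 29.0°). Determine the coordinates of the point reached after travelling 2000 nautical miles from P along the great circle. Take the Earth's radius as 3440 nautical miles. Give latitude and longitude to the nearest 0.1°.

≈ lat -3.1°, lon -2.6°

The haversine formula gives a central angle δ ≈ 1.501 rad (86.0°) between the endpoints. The total great-circle distance is δ·R ≈ 1.501 × 3440 ≈ 5164 nmi, so the target fraction is f = 2000/5164 ≈ 0.387.
Interpolate at f ≈ 0.387 with slerp weights a = sin((1−f)δ)/sin δ ≈ 0.797, b = sin(fδ)/sin δ ≈ 0.551.
p = a·p₁ + b·p₂ ≈ (0.997, -0.046, -0.054); φ = arcsin(p_z) ≈ -3.11°, λ = atan2(p_y, p_x) ≈ -2.63°.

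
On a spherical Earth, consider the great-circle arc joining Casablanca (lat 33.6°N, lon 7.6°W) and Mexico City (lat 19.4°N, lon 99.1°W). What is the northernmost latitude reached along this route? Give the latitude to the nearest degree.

The great circle lies in the plane with unit normal n̂ = (p₁ × p₂)/|p₁ × p₂|.
Here n̂_z ≈ -0.796; the vertex latitude is φ_max = arccos|n̂_z| ≈ 37.2°.

≈ 37°N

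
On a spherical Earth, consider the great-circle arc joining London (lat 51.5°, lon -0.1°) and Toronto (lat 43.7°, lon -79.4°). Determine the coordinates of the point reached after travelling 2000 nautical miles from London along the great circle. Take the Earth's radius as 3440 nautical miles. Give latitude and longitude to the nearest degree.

≈ lat 53°, lon -56°

Write both endpoints as unit vectors p₁, p₂ with components (cos φ cos λ, cos φ sin λ, sin φ).
The central angle between the endpoints is δ = arccos(p₁·p₂) ≈ 0.897 rad (51.4°). The total great-circle distance is δ·R ≈ 0.897 × 3440 ≈ 3084 nmi, so the target fraction is f = 2000/3084 ≈ 0.648.
Interpolate at f ≈ 0.648 with slerp weights a = sin((1−f)δ)/sin δ ≈ 0.397, b = sin(fδ)/sin δ ≈ 0.703.
p = a·p₁ + b·p₂ ≈ (0.341, -0.500, 0.796); φ = arcsin(p_z) ≈ 52.77°, λ = atan2(p_y, p_x) ≈ -55.74°.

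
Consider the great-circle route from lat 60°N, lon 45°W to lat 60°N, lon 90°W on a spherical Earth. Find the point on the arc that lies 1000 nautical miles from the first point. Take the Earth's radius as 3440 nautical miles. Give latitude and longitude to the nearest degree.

≈ lat 61°N, lon 79°W

Write both endpoints as unit vectors p₁, p₂ with components (cos φ cos λ, cos φ sin λ, sin φ).
The central angle between the endpoints is δ = arccos(p₁·p₂) ≈ 0.385 rad (22.1°). The total great-circle distance is δ·R ≈ 0.385 × 3440 ≈ 1325 nmi, so the target fraction is f = 1000/1325 ≈ 0.755.
Interpolate at f ≈ 0.755 with slerp weights a = sin((1−f)δ)/sin δ ≈ 0.251, b = sin(fδ)/sin δ ≈ 0.763.
p = a·p₁ + b·p₂ ≈ (0.089, -0.470, 0.878); φ = arcsin(p_z) ≈ 61.41°, λ = atan2(p_y, p_x) ≈ -79.32°.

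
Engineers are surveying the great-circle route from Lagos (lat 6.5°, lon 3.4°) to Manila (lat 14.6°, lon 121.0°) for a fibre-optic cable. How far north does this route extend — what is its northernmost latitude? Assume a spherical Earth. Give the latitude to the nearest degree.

The great circle lies in the plane with unit normal n̂ = (p₁ × p₂)/|p₁ × p₂|.
Here n̂_z ≈ +0.937; the vertex latitude is φ_max = arccos|n̂_z| ≈ 20.4°.

≈ 20°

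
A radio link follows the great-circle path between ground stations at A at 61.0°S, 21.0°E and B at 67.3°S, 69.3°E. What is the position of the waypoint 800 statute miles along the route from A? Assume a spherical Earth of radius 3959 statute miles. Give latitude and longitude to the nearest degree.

≈ 66°S, 44°E

Convert each endpoint to a unit vector on the sphere (x = cos φ cos λ, y = cos φ sin λ, z = sin φ).
The central angle between the endpoints is δ = arccos(p₁·p₂) ≈ 0.373 rad (21.4°). The total great-circle distance is δ·R ≈ 0.373 × 3959 ≈ 1476 mi, so the target fraction is f = 800/1476 ≈ 0.542.
Interpolate at f ≈ 0.542 with slerp weights a = sin((1−f)δ)/sin δ ≈ 0.466, b = sin(fδ)/sin δ ≈ 0.551.
p = a·p₁ + b·p₂ ≈ (0.286, 0.280, -0.916); φ = arcsin(p_z) ≈ -66.40°, λ = atan2(p_y, p_x) ≈ 44.36°.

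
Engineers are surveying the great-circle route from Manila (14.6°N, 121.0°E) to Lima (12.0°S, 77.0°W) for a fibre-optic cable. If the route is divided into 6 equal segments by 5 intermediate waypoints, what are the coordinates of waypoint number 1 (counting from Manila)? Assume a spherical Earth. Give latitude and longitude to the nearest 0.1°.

Convert each endpoint to a unit vector on the sphere (x = cos φ cos λ, y = cos φ sin λ, z = sin φ).
The central angle between the endpoints is δ = arccos(p₁·p₂) ≈ 2.833 rad (162.3°).
Interpolate at f = 1/6 with slerp weights a = sin((1−f)δ)/sin δ ≈ 2.315, b = sin(fδ)/sin δ ≈ 1.495.
p = a·p₁ + b·p₂ ≈ (-0.825, 0.495, 0.273); φ = arcsin(p_z) ≈ 15.82°, λ = atan2(p_y, p_x) ≈ 149.02°.

≈ 15.8°N, 149.0°E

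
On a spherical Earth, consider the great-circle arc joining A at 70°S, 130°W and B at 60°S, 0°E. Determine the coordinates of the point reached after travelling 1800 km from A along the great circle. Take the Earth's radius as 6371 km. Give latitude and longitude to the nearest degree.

≈ 79°S, 76°W

Write both endpoints as unit vectors p₁, p₂ with components (cos φ cos λ, cos φ sin λ, sin φ).
The central angle between the endpoints is δ = arccos(p₁·p₂) ≈ 0.790 rad (45.3°). The total great-circle distance is δ·R ≈ 0.790 × 6371 ≈ 5033 km, so the target fraction is f = 1800/5033 ≈ 0.358.
Interpolate at f ≈ 0.358 with slerp weights a = sin((1−f)δ)/sin δ ≈ 0.684, b = sin(fδ)/sin δ ≈ 0.392.
p = a·p₁ + b·p₂ ≈ (0.046, -0.179, -0.983); φ = arcsin(p_z) ≈ -79.34°, λ = atan2(p_y, p_x) ≈ -75.65°.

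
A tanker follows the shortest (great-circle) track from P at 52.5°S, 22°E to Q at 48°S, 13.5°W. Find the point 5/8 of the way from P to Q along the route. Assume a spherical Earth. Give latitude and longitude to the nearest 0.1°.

≈ 50.9°S, 1.1°W

Write both endpoints as unit vectors p₁, p₂ with components (cos φ cos λ, cos φ sin λ, sin φ).
The central angle between the endpoints is δ = arccos(p₁·p₂) ≈ 0.400 rad (22.9°).
Interpolate at f = 5/8 with slerp weights a = sin((1−f)δ)/sin δ ≈ 0.384, b = sin(fδ)/sin δ ≈ 0.635.
p = a·p₁ + b·p₂ ≈ (0.630, -0.012, -0.777); φ = arcsin(p_z) ≈ -50.95°, λ = atan2(p_y, p_x) ≈ -1.07°.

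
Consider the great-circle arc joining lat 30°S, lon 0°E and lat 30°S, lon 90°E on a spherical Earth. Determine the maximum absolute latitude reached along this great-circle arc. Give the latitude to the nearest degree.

≈ 39°S

The great circle lies in the plane with unit normal n̂ = (p₁ × p₂)/|p₁ × p₂|.
Here n̂_z ≈ +0.775; the vertex latitude is φ_max = arccos|n̂_z| ≈ 39.2°.
Check via Clairaut: cos φ_max = |cos φ₁| · sin C = cos(30.0°)·sin(116.6°) ≈ 0.775, again giving ≈ 39.2°.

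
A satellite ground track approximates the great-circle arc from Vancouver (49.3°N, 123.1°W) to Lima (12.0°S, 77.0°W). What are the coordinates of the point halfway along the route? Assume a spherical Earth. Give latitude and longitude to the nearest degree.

From cos δ = sin φ₁ sin φ₂ + cos φ₁ cos φ₂ cos Δλ, the central angle is δ ≈ 1.282 rad (73.5°).
Interpolate at f = 1/2 with slerp weights a = sin((1−f)δ)/sin δ ≈ 0.624, b = sin(fδ)/sin δ ≈ 0.624.
p = a·p₁ + b·p₂ ≈ (-0.085, -0.935, 0.343); φ = arcsin(p_z) ≈ 20.08°, λ = atan2(p_y, p_x) ≈ -95.19°.

≈ 20°N, 95°W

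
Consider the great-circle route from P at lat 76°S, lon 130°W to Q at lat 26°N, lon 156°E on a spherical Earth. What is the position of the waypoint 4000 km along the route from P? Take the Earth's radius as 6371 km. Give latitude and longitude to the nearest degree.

≈ lat 47°S, lon 177°E

From cos δ = sin φ₁ sin φ₂ + cos φ₁ cos φ₂ cos Δλ, the central angle is δ ≈ 1.945 rad (111.4°). The total great-circle distance is δ·R ≈ 1.945 × 6371 ≈ 12391 km, so the target fraction is f = 4000/12391 ≈ 0.323.
Interpolate at f ≈ 0.323 with slerp weights a = sin((1−f)δ)/sin δ ≈ 1.040, b = sin(fδ)/sin δ ≈ 0.631.
p = a·p₁ + b·p₂ ≈ (-0.680, 0.038, -0.732); φ = arcsin(p_z) ≈ -47.09°, λ = atan2(p_y, p_x) ≈ 176.80°.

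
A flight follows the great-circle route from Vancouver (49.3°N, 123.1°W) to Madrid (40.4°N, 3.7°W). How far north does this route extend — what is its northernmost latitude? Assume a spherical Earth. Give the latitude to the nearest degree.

The great circle lies in the plane with unit normal n̂ = (p₁ × p₂)/|p₁ × p₂|.
Here n̂_z ≈ +0.447; the vertex latitude is φ_max = arccos|n̂_z| ≈ 63.5°.

≈ 63°N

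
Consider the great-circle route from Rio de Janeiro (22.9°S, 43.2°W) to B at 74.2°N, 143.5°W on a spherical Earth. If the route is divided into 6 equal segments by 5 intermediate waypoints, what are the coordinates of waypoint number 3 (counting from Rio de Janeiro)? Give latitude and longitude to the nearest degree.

≈ 32°N, 60°W

Write both endpoints as unit vectors p₁, p₂ with components (cos φ cos λ, cos φ sin λ, sin φ).
The central angle between the endpoints is δ = arccos(p₁·p₂) ≈ 2.003 rad (114.8°).
Interpolate at f = 3/6 with slerp weights a = sin((1−f)δ)/sin δ ≈ 0.928, b = sin(fδ)/sin δ ≈ 0.928.
p = a·p₁ + b·p₂ ≈ (0.420, -0.735, 0.532); φ = arcsin(p_z) ≈ 32.13°, λ = atan2(p_y, p_x) ≈ -60.27°.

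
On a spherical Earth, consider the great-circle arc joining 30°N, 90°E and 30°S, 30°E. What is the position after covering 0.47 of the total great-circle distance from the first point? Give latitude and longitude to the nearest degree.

Convert each endpoint to a unit vector on the sphere (x = cos φ cos λ, y = cos φ sin λ, z = sin φ).
The central angle between the endpoints is δ = arccos(p₁·p₂) ≈ 1.445 rad (82.8°).
Interpolate at f = 0.47 with slerp weights a = sin((1−f)δ)/sin δ ≈ 0.699, b = sin(fδ)/sin δ ≈ 0.633.
p = a·p₁ + b·p₂ ≈ (0.475, 0.879, 0.033); φ = arcsin(p_z) ≈ 1.88°, λ = atan2(p_y, p_x) ≈ 61.63°.

≈ 2°N, 62°E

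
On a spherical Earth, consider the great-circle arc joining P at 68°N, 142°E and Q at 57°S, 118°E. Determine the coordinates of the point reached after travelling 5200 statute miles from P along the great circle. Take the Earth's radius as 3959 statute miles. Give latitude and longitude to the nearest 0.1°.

≈ 6.5°S, 126.5°E

Convert each endpoint to a unit vector on the sphere (x = cos φ cos λ, y = cos φ sin λ, z = sin φ).
The central angle between the endpoints is δ = arccos(p₁·p₂) ≈ 2.203 rad (126.2°). The total great-circle distance is δ·R ≈ 2.203 × 3959 ≈ 8723 mi, so the target fraction is f = 5200/8723 ≈ 0.596.
Interpolate at f ≈ 0.596 with slerp weights a = sin((1−f)δ)/sin δ ≈ 0.963, b = sin(fδ)/sin δ ≈ 1.199.
p = a·p₁ + b·p₂ ≈ (-0.591, 0.799, -0.112); φ = arcsin(p_z) ≈ -6.45°, λ = atan2(p_y, p_x) ≈ 126.50°.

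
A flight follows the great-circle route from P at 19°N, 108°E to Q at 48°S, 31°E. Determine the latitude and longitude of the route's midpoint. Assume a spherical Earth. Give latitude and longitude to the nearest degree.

Convert each endpoint to a unit vector on the sphere (x = cos φ cos λ, y = cos φ sin λ, z = sin φ).
The central angle between the endpoints is δ = arccos(p₁·p₂) ≈ 1.671 rad (95.7°).
Interpolate at f = 1/2 with slerp weights a = sin((1−f)δ)/sin δ ≈ 0.745, b = sin(fδ)/sin δ ≈ 0.745.
p = a·p₁ + b·p₂ ≈ (0.210, 0.927, -0.311); φ = arcsin(p_z) ≈ -18.13°, λ = atan2(p_y, p_x) ≈ 77.25°.

≈ 18°S, 77°E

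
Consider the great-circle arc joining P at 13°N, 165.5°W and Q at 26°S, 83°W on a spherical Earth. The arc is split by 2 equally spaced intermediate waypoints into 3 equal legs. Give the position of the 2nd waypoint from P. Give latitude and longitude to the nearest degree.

Convert each endpoint to a unit vector on the sphere (x = cos φ cos λ, y = cos φ sin λ, z = sin φ).
The central angle between the endpoints is δ = arccos(p₁·p₂) ≈ 1.555 rad (89.1°).
Interpolate at f = 2/3 with slerp weights a = sin((1−f)δ)/sin δ ≈ 0.496, b = sin(fδ)/sin δ ≈ 0.861.
p = a·p₁ + b·p₂ ≈ (-0.373, -0.889, -0.266); φ = arcsin(p_z) ≈ -15.42°, λ = atan2(p_y, p_x) ≈ -112.77°.

≈ 15°S, 113°W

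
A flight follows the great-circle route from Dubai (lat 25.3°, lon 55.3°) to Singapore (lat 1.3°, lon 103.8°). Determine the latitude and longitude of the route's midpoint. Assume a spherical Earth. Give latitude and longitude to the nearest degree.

Convert each endpoint to a unit vector on the sphere (x = cos φ cos λ, y = cos φ sin λ, z = sin φ).
The central angle between the endpoints is δ = arccos(p₁·p₂) ≈ 0.916 rad (52.5°).
Interpolate at f = 1/2 with slerp weights a = sin((1−f)δ)/sin δ ≈ 0.558, b = sin(fδ)/sin δ ≈ 0.558.
p = a·p₁ + b·p₂ ≈ (0.154, 0.956, 0.251); φ = arcsin(p_z) ≈ 14.53°, λ = atan2(p_y, p_x) ≈ 80.85°.

≈ lat 15°, lon 81°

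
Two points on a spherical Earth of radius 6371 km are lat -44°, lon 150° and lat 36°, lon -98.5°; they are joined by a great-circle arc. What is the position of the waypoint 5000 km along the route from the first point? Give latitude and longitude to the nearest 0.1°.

≈ lat -20.5°, lon -163.5°

Write both endpoints as unit vectors p₁, p₂ with components (cos φ cos λ, cos φ sin λ, sin φ).
The central angle between the endpoints is δ = arccos(p₁·p₂) ≈ 2.242 rad (128.4°). The total great-circle distance is δ·R ≈ 2.242 × 6371 ≈ 14281 km, so the target fraction is f = 5000/14281 ≈ 0.350.
Interpolate at f ≈ 0.350 with slerp weights a = sin((1−f)δ)/sin δ ≈ 1.268, b = sin(fδ)/sin δ ≈ 0.902.
p = a·p₁ + b·p₂ ≈ (-0.898, -0.266, -0.351); φ = arcsin(p_z) ≈ -20.53°, λ = atan2(p_y, p_x) ≈ -163.52°.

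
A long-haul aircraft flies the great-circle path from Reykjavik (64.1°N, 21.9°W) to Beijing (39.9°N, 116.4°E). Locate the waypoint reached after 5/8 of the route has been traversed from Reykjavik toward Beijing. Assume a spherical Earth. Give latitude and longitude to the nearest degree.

Write both endpoints as unit vectors p₁, p₂ with components (cos φ cos λ, cos φ sin λ, sin φ).
The central angle between the endpoints is δ = arccos(p₁·p₂) ≈ 1.238 rad (70.9°).
Interpolate at f = 5/8 with slerp weights a = sin((1−f)δ)/sin δ ≈ 0.474, b = sin(fδ)/sin δ ≈ 0.739.
p = a·p₁ + b·p₂ ≈ (-0.060, 0.431, 0.900); φ = arcsin(p_z) ≈ 64.21°, λ = atan2(p_y, p_x) ≈ 97.96°.

≈ (64°N, 98°E)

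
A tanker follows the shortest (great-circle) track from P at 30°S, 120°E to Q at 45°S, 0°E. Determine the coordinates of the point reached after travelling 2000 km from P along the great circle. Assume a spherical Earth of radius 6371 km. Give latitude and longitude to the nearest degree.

≈ 43°S, 105°E

Write both endpoints as unit vectors p₁, p₂ with components (cos φ cos λ, cos φ sin λ, sin φ).
The central angle between the endpoints is δ = arccos(p₁·p₂) ≈ 1.523 rad (87.3°). The total great-circle distance is δ·R ≈ 1.523 × 6371 ≈ 9706 km, so the target fraction is f = 2000/9706 ≈ 0.206.
Interpolate at f ≈ 0.206 with slerp weights a = sin((1−f)δ)/sin δ ≈ 0.936, b = sin(fδ)/sin δ ≈ 0.309.
p = a·p₁ + b·p₂ ≈ (-0.187, 0.702, -0.687); φ = arcsin(p_z) ≈ -43.38°, λ = atan2(p_y, p_x) ≈ 104.90°.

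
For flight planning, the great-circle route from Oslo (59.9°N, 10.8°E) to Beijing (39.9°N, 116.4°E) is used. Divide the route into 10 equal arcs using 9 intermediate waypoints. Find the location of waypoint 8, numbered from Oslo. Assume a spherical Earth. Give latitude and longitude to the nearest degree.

Convert each endpoint to a unit vector on the sphere (x = cos φ cos λ, y = cos φ sin λ, z = sin φ).
The central angle between the endpoints is δ = arccos(p₁·p₂) ≈ 1.102 rad (63.2°).
Interpolate at f = 8/10 with slerp weights a = sin((1−f)δ)/sin δ ≈ 0.245, b = sin(fδ)/sin δ ≈ 0.865.
p = a·p₁ + b·p₂ ≈ (-0.174, 0.618, 0.767); φ = arcsin(p_z) ≈ 50.08°, λ = atan2(p_y, p_x) ≈ 105.77°.

≈ 50°N, 106°E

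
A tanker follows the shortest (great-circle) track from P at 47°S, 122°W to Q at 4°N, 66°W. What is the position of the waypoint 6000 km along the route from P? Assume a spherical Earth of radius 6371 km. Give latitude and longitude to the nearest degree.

The haversine formula gives a central angle δ ≈ 1.235 rad (70.8°) between the endpoints. The total great-circle distance is δ·R ≈ 1.235 × 6371 ≈ 7869 km, so the target fraction is f = 6000/7869 ≈ 0.763.
Interpolate at f ≈ 0.763 with slerp weights a = sin((1−f)δ)/sin δ ≈ 0.306, b = sin(fδ)/sin δ ≈ 0.856.
p = a·p₁ + b·p₂ ≈ (0.237, -0.958, -0.164); φ = arcsin(p_z) ≈ -9.45°, λ = atan2(p_y, p_x) ≈ -76.11°.

≈ 9°S, 76°W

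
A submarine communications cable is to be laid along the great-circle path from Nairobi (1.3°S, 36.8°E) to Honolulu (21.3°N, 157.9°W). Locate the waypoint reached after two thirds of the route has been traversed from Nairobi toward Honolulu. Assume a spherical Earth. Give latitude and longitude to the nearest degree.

≈ (54°N, 148°E)

Convert each endpoint to a unit vector on the sphere (x = cos φ cos λ, y = cos φ sin λ, z = sin φ).
The central angle between the endpoints is δ = arccos(p₁·p₂) ≈ 2.712 rad (155.4°).
Interpolate at f = 2/3 with slerp weights a = sin((1−f)δ)/sin δ ≈ 1.887, b = sin(fδ)/sin δ ≈ 2.335.
p = a·p₁ + b·p₂ ≈ (-0.504, 0.312, 0.805); φ = arcsin(p_z) ≈ 53.63°, λ = atan2(p_y, p_x) ≈ 148.25°.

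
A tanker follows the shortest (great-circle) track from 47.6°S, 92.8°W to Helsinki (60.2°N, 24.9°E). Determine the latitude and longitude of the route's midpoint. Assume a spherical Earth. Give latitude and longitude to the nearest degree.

≈ 12°N, 48°W

Convert each endpoint to a unit vector on the sphere (x = cos φ cos λ, y = cos φ sin λ, z = sin φ).
The central angle between the endpoints is δ = arccos(p₁·p₂) ≈ 2.492 rad (142.8°).
Interpolate at f = 1/2 with slerp weights a = sin((1−f)δ)/sin δ ≈ 1.568, b = sin(fδ)/sin δ ≈ 1.568.
p = a·p₁ + b·p₂ ≈ (0.655, -0.728, 0.203); φ = arcsin(p_z) ≈ 11.70°, λ = atan2(p_y, p_x) ≈ -48.01°.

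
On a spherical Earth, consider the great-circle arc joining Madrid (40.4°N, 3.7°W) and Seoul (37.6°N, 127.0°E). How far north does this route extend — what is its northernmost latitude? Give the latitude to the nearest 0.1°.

≈ 62.8°N

The great circle lies in the plane with unit normal n̂ = (p₁ × p₂)/|p₁ × p₂|.
Here n̂_z ≈ +0.457; the vertex latitude is φ_max = arccos|n̂_z| ≈ 62.8°.
Check via Clairaut: cos φ_max = |cos φ₁| · sin C = cos(40.4°)·sin(36.9°) ≈ 0.457, again giving ≈ 62.8°.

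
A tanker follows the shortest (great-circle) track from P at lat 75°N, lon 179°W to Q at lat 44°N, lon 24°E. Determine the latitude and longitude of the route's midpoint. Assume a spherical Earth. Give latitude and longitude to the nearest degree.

≈ lat 74°N, lon 36°E

From cos δ = sin φ₁ sin φ₂ + cos φ₁ cos φ₂ cos Δλ, the central angle is δ ≈ 1.048 rad (60.0°).
Interpolate at f = 1/2 with slerp weights a = sin((1−f)δ)/sin δ ≈ 0.577, b = sin(fδ)/sin δ ≈ 0.577.
p = a·p₁ + b·p₂ ≈ (0.230, 0.166, 0.959); φ = arcsin(p_z) ≈ 73.51°, λ = atan2(p_y, p_x) ≈ 35.87°.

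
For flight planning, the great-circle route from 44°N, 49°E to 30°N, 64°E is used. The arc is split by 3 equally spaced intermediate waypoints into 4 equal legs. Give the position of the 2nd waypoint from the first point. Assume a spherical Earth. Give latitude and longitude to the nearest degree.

≈ 37°N, 57°E

The haversine formula gives a central angle δ ≈ 0.321 rad (18.4°) between the endpoints.
Interpolate at f = 2/4 with slerp weights a = sin((1−f)δ)/sin δ ≈ 0.506, b = sin(fδ)/sin δ ≈ 0.506.
p = a·p₁ + b·p₂ ≈ (0.431, 0.669, 0.605); φ = arcsin(p_z) ≈ 37.23°, λ = atan2(p_y, p_x) ≈ 57.20°.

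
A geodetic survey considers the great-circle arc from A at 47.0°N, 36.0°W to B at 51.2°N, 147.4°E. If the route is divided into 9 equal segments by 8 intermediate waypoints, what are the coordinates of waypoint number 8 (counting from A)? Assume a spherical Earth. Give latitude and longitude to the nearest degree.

≈ 60°N, 148°E

The haversine formula gives a central angle δ ≈ 1.427 rad (81.8°) between the endpoints.
Interpolate at f = 8/9 with slerp weights a = sin((1−f)δ)/sin δ ≈ 0.160, b = sin(fδ)/sin δ ≈ 0.965.
p = a·p₁ + b·p₂ ≈ (-0.421, 0.262, 0.868); φ = arcsin(p_z) ≈ 60.27°, λ = atan2(p_y, p_x) ≈ 148.15°.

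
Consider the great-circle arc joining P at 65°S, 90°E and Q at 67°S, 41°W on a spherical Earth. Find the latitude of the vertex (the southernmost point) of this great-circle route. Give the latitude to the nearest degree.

≈ 80°S

The great circle lies in the plane with unit normal n̂ = (p₁ × p₂)/|p₁ × p₂|.
Here n̂_z ≈ -0.181; the vertex latitude is φ_max = arccos|n̂_z| ≈ 79.6°.
Check via Clairaut: cos φ_max = |cos φ₁| · sin C = cos(65.0°)·sin(154.6°) ≈ 0.181, again giving ≈ 79.6°.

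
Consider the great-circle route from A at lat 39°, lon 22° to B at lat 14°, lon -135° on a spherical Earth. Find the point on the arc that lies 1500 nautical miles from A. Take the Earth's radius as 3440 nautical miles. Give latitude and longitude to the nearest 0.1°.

Write both endpoints as unit vectors p₁, p₂ with components (cos φ cos λ, cos φ sin λ, sin φ).
The central angle between the endpoints is δ = arccos(p₁·p₂) ≈ 2.143 rad (122.8°). The total great-circle distance is δ·R ≈ 2.143 × 3440 ≈ 7373 nmi, so the target fraction is f = 1500/7373 ≈ 0.203.
Interpolate at f ≈ 0.203 with slerp weights a = sin((1−f)δ)/sin δ ≈ 1.179, b = sin(fδ)/sin δ ≈ 0.503.
p = a·p₁ + b·p₂ ≈ (0.505, -0.002, 0.863); φ = arcsin(p_z) ≈ 59.70°, λ = atan2(p_y, p_x) ≈ -0.19°.

≈ lat 59.7°, lon -0.2°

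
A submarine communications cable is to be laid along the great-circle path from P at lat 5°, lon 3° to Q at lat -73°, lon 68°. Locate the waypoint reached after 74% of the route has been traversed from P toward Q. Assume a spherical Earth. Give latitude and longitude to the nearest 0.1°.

≈ lat -56.4°, lon 28.7°

Write both endpoints as unit vectors p₁, p₂ with components (cos φ cos λ, cos φ sin λ, sin φ).
The central angle between the endpoints is δ = arccos(p₁·p₂) ≈ 1.531 rad (87.7°).
Interpolate at f = 0.74 with slerp weights a = sin((1−f)δ)/sin δ ≈ 0.388, b = sin(fδ)/sin δ ≈ 0.906.
p = a·p₁ + b·p₂ ≈ (0.485, 0.266, -0.833); φ = arcsin(p_z) ≈ -56.41°, λ = atan2(p_y, p_x) ≈ 28.73°.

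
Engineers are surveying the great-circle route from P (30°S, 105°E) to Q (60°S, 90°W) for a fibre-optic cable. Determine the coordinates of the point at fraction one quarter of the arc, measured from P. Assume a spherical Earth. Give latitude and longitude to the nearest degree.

Convert each endpoint to a unit vector on the sphere (x = cos φ cos λ, y = cos φ sin λ, z = sin φ).
The central angle between the endpoints is δ = arccos(p₁·p₂) ≈ 1.556 rad (89.2°).
Interpolate at f = 1/4 with slerp weights a = sin((1−f)δ)/sin δ ≈ 0.920, b = sin(fδ)/sin δ ≈ 0.379.
p = a·p₁ + b·p₂ ≈ (-0.206, 0.580, -0.788); φ = arcsin(p_z) ≈ -52.03°, λ = atan2(p_y, p_x) ≈ 109.58°.

≈ (52°S, 110°E)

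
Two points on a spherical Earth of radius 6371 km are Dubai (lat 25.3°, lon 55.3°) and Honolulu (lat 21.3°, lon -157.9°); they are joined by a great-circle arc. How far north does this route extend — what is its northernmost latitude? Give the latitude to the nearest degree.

≈ 56°

The great circle lies in the plane with unit normal n̂ = (p₁ × p₂)/|p₁ × p₂|.
Here n̂_z ≈ +0.552; the vertex latitude is φ_max = arccos|n̂_z| ≈ 56.5°.
Check via Clairaut: cos φ_max = |cos φ₁| · sin C = cos(25.3°)·sin(37.6°) ≈ 0.552, again giving ≈ 56.5°.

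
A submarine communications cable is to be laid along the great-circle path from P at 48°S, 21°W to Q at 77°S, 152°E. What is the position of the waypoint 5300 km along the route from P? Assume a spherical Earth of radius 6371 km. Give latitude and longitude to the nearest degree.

≈ 84°S, 145°E

From cos δ = sin φ₁ sin φ₂ + cos φ₁ cos φ₂ cos Δλ, the central angle is δ ≈ 0.959 rad (54.9°). The total great-circle distance is δ·R ≈ 0.959 × 6371 ≈ 6107 km, so the target fraction is f = 5300/6107 ≈ 0.868.
Interpolate at f ≈ 0.868 with slerp weights a = sin((1−f)δ)/sin δ ≈ 0.154, b = sin(fδ)/sin δ ≈ 0.903.
p = a·p₁ + b·p₂ ≈ (-0.083, 0.058, -0.995); φ = arcsin(p_z) ≈ -84.18°, λ = atan2(p_y, p_x) ≈ 144.87°.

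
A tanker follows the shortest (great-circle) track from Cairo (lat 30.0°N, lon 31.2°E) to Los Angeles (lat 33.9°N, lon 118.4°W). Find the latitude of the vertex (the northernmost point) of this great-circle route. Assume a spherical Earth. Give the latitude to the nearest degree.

≈ 67°N

The great circle lies in the plane with unit normal n̂ = (p₁ × p₂)/|p₁ × p₂|.
Here n̂_z ≈ -0.387; the vertex latitude is φ_max = arccos|n̂_z| ≈ 67.2°.
Check via Clairaut: cos φ_max = |cos φ₁| · sin C = cos(30.0°)·sin(26.5°) ≈ 0.387, again giving ≈ 67.2°.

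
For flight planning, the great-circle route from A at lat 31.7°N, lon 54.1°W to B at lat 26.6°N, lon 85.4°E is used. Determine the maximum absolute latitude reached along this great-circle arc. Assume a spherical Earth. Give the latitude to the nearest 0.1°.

The great circle lies in the plane with unit normal n̂ = (p₁ × p₂)/|p₁ × p₂|.
Here n̂_z ≈ +0.526; the vertex latitude is φ_max = arccos|n̂_z| ≈ 58.3°.
Check via Clairaut: cos φ_max = |cos φ₁| · sin C = cos(31.7°)·sin(38.2°) ≈ 0.526, again giving ≈ 58.3°.

≈ 58.3°N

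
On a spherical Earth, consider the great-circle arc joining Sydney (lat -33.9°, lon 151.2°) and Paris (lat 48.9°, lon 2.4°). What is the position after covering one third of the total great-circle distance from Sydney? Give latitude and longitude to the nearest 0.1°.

≈ lat 4.7°, lon 116.2°

From cos δ = sin φ₁ sin φ₂ + cos φ₁ cos φ₂ cos Δλ, the central angle is δ ≈ 2.662 rad (152.5°).
Interpolate at f = 1/3 with slerp weights a = sin((1−f)δ)/sin δ ≈ 2.121, b = sin(fδ)/sin δ ≈ 1.679.
p = a·p₁ + b·p₂ ≈ (-0.440, 0.894, 0.082); φ = arcsin(p_z) ≈ 4.72°, λ = atan2(p_y, p_x) ≈ 116.19°.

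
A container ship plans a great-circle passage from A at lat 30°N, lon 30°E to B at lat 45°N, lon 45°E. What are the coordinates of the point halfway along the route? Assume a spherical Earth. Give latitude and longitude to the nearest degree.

From cos δ = sin φ₁ sin φ₂ + cos φ₁ cos φ₂ cos Δλ, the central angle is δ ≈ 0.333 rad (19.1°).
Interpolate at f = 1/2 with slerp weights a = sin((1−f)δ)/sin δ ≈ 0.507, b = sin(fδ)/sin δ ≈ 0.507.
p = a·p₁ + b·p₂ ≈ (0.634, 0.473, 0.612); φ = arcsin(p_z) ≈ 37.74°, λ = atan2(p_y, p_x) ≈ 36.74°.

≈ lat 38°N, lon 37°E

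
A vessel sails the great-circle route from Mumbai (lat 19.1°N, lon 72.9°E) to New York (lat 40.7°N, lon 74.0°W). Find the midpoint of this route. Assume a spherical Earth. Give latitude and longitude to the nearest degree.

Write both endpoints as unit vectors p₁, p₂ with components (cos φ cos λ, cos φ sin λ, sin φ).
The central angle between the endpoints is δ = arccos(p₁·p₂) ≈ 1.968 rad (112.8°).
Interpolate at f = 1/2 with slerp weights a = sin((1−f)δ)/sin δ ≈ 0.903, b = sin(fδ)/sin δ ≈ 0.903.
p = a·p₁ + b·p₂ ≈ (0.440, 0.157, 0.884); φ = arcsin(p_z) ≈ 62.16°, λ = atan2(p_y, p_x) ≈ 19.71°.

≈ lat 62°N, lon 20°E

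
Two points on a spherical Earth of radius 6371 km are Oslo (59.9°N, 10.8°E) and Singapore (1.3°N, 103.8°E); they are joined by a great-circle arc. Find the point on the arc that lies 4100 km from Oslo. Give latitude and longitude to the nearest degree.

≈ (45°N, 69°E)

Write both endpoints as unit vectors p₁, p₂ with components (cos φ cos λ, cos φ sin λ, sin φ).
The central angle between the endpoints is δ = arccos(p₁·p₂) ≈ 1.577 rad (90.4°). The total great-circle distance is δ·R ≈ 1.577 × 6371 ≈ 10050 km, so the target fraction is f = 4100/10050 ≈ 0.408.
Interpolate at f ≈ 0.408 with slerp weights a = sin((1−f)δ)/sin δ ≈ 0.804, b = sin(fδ)/sin δ ≈ 0.600.
p = a·p₁ + b·p₂ ≈ (0.253, 0.658, 0.709); φ = arcsin(p_z) ≈ 45.17°, λ = atan2(p_y, p_x) ≈ 68.98°.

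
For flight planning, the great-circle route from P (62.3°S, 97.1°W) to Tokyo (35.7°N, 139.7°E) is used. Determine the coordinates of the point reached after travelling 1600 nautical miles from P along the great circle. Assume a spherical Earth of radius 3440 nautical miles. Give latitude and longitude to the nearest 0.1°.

Convert each endpoint to a unit vector on the sphere (x = cos φ cos λ, y = cos φ sin λ, z = sin φ).
The central angle between the endpoints is δ = arccos(p₁·p₂) ≈ 2.379 rad (136.3°). The total great-circle distance is δ·R ≈ 2.379 × 3440 ≈ 8185 nmi, so the target fraction is f = 1600/8185 ≈ 0.195.
Interpolate at f ≈ 0.195 with slerp weights a = sin((1−f)δ)/sin δ ≈ 1.364, b = sin(fδ)/sin δ ≈ 0.650.
p = a·p₁ + b·p₂ ≈ (-0.481, -0.288, -0.828); φ = arcsin(p_z) ≈ -55.93°, λ = atan2(p_y, p_x) ≈ -149.09°.

≈ (55.9°S, 149.1°W)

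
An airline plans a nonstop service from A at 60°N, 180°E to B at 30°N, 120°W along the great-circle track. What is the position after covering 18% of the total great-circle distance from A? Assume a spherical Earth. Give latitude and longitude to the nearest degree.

From cos δ = sin φ₁ sin φ₂ + cos φ₁ cos φ₂ cos Δλ, the central angle is δ ≈ 0.864 rad (49.5°).
Interpolate at f = 0.18 with slerp weights a = sin((1−f)δ)/sin δ ≈ 0.856, b = sin(fδ)/sin δ ≈ 0.204.
p = a·p₁ + b·p₂ ≈ (-0.516, -0.153, 0.843); φ = arcsin(p_z) ≈ 57.44°, λ = atan2(p_y, p_x) ≈ -163.51°.

≈ 57°N, 164°W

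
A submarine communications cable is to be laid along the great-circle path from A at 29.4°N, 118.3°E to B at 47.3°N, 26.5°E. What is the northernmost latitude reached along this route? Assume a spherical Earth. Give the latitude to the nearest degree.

≈ 51°N

The great circle lies in the plane with unit normal n̂ = (p₁ × p₂)/|p₁ × p₂|.
Here n̂_z ≈ -0.628; the vertex latitude is φ_max = arccos|n̂_z| ≈ 51.1°.
Check via Clairaut: cos φ_max = |cos φ₁| · sin C = cos(29.4°)·sin(46.2°) ≈ 0.628, again giving ≈ 51.1°.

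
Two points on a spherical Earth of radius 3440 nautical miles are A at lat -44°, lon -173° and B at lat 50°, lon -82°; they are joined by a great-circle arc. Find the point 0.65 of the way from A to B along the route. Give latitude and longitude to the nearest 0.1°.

≈ lat 19.5°, lon -120.1°

Write both endpoints as unit vectors p₁, p₂ with components (cos φ cos λ, cos φ sin λ, sin φ).
The central angle between the endpoints is δ = arccos(p₁·p₂) ≈ 2.141 rad (122.7°).
Interpolate at f = 0.65 with slerp weights a = sin((1−f)δ)/sin δ ≈ 0.810, b = sin(fδ)/sin δ ≈ 1.169.
p = a·p₁ + b·p₂ ≈ (-0.473, -0.815, 0.333); φ = arcsin(p_z) ≈ 19.48°, λ = atan2(p_y, p_x) ≈ -120.14°.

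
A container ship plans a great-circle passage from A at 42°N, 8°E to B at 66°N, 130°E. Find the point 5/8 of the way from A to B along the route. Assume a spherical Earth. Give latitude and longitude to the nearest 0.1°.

≈ 72.2°N, 61.6°E

Write both endpoints as unit vectors p₁, p₂ with components (cos φ cos λ, cos φ sin λ, sin φ).
The central angle between the endpoints is δ = arccos(p₁·p₂) ≈ 1.103 rad (63.2°).
Interpolate at f = 5/8 with slerp weights a = sin((1−f)δ)/sin δ ≈ 0.450, b = sin(fδ)/sin δ ≈ 0.713.
p = a·p₁ + b·p₂ ≈ (0.145, 0.269, 0.952); φ = arcsin(p_z) ≈ 72.23°, λ = atan2(p_y, p_x) ≈ 61.63°.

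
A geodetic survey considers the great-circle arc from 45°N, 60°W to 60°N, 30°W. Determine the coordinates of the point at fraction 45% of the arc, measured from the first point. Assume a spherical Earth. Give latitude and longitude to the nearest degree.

Convert each endpoint to a unit vector on the sphere (x = cos φ cos λ, y = cos φ sin λ, z = sin φ).
The central angle between the endpoints is δ = arccos(p₁·p₂) ≈ 0.406 rad (23.3°).
Interpolate at f = 0.45 with slerp weights a = sin((1−f)δ)/sin δ ≈ 0.561, b = sin(fδ)/sin δ ≈ 0.460.
p = a·p₁ + b·p₂ ≈ (0.397, -0.458, 0.795); φ = arcsin(p_z) ≈ 52.65°, λ = atan2(p_y, p_x) ≈ -49.07°.

≈ 53°N, 49°W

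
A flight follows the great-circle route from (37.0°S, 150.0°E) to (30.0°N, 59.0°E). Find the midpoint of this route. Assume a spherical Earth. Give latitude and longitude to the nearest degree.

≈ (5°S, 102°E)

The haversine formula gives a central angle δ ≈ 1.889 rad (108.2°) between the endpoints.
Interpolate at f = 1/2 with slerp weights a = sin((1−f)δ)/sin δ ≈ 0.853, b = sin(fδ)/sin δ ≈ 0.853.
p = a·p₁ + b·p₂ ≈ (-0.210, 0.974, -0.087); φ = arcsin(p_z) ≈ -4.98°, λ = atan2(p_y, p_x) ≈ 102.14°.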